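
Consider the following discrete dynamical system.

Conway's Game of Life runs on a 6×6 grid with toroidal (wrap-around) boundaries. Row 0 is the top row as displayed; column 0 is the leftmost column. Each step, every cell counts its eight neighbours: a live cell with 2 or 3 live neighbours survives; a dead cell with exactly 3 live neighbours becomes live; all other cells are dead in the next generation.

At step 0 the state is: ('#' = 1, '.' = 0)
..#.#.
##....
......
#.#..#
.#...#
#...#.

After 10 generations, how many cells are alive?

k=0  ..#.#.
##....
......
#.#..#
.#...#
#...#.
k=1  #..#..
.#....
.....#
##...#
.#..#.
##.##.
k=2  #..###
#.....
.#...#
.#..##
...##.
##.##.
k=3  ..##..
.#....
.#..##
..##.#
.#....
##....
k=4  #.#...
##.##.
.#.###
.###.#
.#....
##....
k=5  ..##..
......
......
.#.#.#
......
#.#...
k=6  .###..
......
......
......
###...
.###..
k=7  .#.#..
..#...
......
.#....
#..#..
......
k=8  ..#...
..#...
......
......
......
..#...
k=9  .###..
......
......
......
......
......
k=10  ..#...
..#...
......
......
......
..#...

3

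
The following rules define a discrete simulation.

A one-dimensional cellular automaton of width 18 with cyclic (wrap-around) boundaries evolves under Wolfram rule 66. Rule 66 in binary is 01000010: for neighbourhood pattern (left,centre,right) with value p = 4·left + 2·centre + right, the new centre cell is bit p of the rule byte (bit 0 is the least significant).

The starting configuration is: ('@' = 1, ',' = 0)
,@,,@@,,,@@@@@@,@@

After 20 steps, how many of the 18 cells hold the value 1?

4

k=0  ,@,,@@,,,@@@@@@,@@
k=1  ,,,@,@,,@,,,,,@,,@
k=2  ,,@,,,,@,,,,,@,,@,
k=3  ,@,,,,@,,,,,@,,@,,
k=4  @,,,,@,,,,,@,,@,,,
k=5  ,,,,@,,,,,@,,@,,,@
k=6  ,,,@,,,,,@,,@,,,@,
k=7  ,,@,,,,,@,,@,,,@,,
k=8  ,@,,,,,@,,@,,,@,,,
k=9  @,,,,,@,,@,,,@,,,,
k=10  ,,,,,@,,@,,,@,,,,@
k=11  ,,,,@,,@,,,@,,,,@,
k=12  ,,,@,,@,,,@,,,,@,,
k=13  ,,@,,@,,,@,,,,@,,,
k=14  ,@,,@,,,@,,,,@,,,,
k=15  @,,@,,,@,,,,@,,,,,
k=16  ,,@,,,@,,,,@,,,,,@
k=17  ,@,,,@,,,,@,,,,,@,
k=18  @,,,@,,,,@,,,,,@,,
k=19  ,,,@,,,,@,,,,,@,,@
k=20  ,,@,,,,@,,,,,@,,@,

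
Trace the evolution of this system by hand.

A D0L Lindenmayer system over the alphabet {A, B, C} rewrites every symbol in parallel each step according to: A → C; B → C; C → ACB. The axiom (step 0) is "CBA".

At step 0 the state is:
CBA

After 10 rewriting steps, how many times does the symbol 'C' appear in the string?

[0] CBA
[1] ACBCC
[2] CACBCACBACB
[3] ACBCACBCACBCACBCCACBC
[4] CACBCACBCACBCACBCACBCACBCACBCACBACBCACBCACB
[5] ACBCACBCACBCACBCACBCACBCACBCACBCACBCACBCACBCACBCACBCACBCACBCACBCCACBCACBCACBCACBCACBC
[6] CACBCACBCACBCACBCACBCACBCACBCACBCACBCACBCACBCACBCACBCACBCA…ACBCACBCACBCACBACBCACBCACBCACBCACBCACBCACBCACBCACBCACBCACB  (len 171)
[7] ACBCACBCACBCACBCACBCACBCACBCACBCACBCACBCACBCACBCACBCACBCAC…BCACBCACBCACBCACBCACBCACBCACBCACBCACBCACBCACBCACBCACBCACBC  (len 341)
[8] CACBCACBCACBCACBCACBCACBCACBCACBCACBCACBCACBCACBCACBCACBCA…CBCACBCACBCACBCACBCACBCACBCACBCACBCACBCACBCACBCACBCACBCACB  (len 683)
[9] ACBCACBCACBCACBCACBCACBCACBCACBCACBCACBCACBCACBCACBCACBCAC…BCACBCACBCACBCACBCACBCACBCACBCACBCACBCACBCACBCACBCACBCACBC  (len 1365)
[10] CACBCACBCACBCACBCACBCACBCACBCACBCACBCACBCACBCACBCACBCACBCA…CBCACBCACBCACBCACBCACBCACBCACBCACBCACBCACBCACBCACBCACBCACB  (len 2731)

1365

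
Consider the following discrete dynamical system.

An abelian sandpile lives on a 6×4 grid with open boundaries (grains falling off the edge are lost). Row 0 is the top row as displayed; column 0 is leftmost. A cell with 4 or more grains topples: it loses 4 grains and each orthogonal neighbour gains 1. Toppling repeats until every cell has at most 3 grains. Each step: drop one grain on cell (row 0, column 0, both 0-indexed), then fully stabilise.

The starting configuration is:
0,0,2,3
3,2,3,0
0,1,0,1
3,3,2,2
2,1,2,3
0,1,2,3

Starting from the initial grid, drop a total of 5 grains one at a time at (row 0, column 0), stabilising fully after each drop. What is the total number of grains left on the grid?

41

[0] 0,0,2,3
3,2,3,0
0,1,0,1
3,3,2,2
2,1,2,3
0,1,2,3
[1] 1,0,2,3
3,2,3,0
0,1,0,1
3,3,2,2
2,1,2,3
0,1,2,3
[2] 2,0,2,3
3,2,3,0
0,1,0,1
3,3,2,2
2,1,2,3
0,1,2,3
[3] 3,0,2,3
3,2,3,0
0,1,0,1
3,3,2,2
2,1,2,3
0,1,2,3
[4] 1,1,2,3
0,3,3,0
1,1,0,1
3,3,2,2
2,1,2,3
0,1,2,3
[5] 2,1,2,3
0,3,3,0
1,1,0,1
3,3,2,2
2,1,2,3
0,1,2,3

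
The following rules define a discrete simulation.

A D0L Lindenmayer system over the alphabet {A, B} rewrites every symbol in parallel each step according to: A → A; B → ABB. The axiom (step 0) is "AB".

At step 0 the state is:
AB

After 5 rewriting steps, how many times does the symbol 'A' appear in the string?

32

k=0  AB
k=1  AABB
k=2  AAABBABB
k=3  AAAABBABBAABBABB
k=4  AAAAABBABBAABBABBAAABBABBAABBABB
k=5  AAAAAABBABBAABBABBAAABBABBAABBABBAAAABBABBAABBABBAAABBABBAABBABB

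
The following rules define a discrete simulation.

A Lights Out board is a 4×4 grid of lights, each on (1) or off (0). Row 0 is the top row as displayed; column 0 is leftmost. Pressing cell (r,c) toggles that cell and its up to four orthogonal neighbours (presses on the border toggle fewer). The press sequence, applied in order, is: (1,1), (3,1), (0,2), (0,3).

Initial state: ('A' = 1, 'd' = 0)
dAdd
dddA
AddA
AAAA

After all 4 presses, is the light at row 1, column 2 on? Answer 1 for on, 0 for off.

[0] dAdd
dddA
AddA
AAAA
[1] dddd
AAAA
AAdA
AAAA
[2] dddd
AAAA
AddA
dddA
[3] dAAA
AAdA
AddA
dddA
[4] dAdd
AAdd
AddA
dddA

0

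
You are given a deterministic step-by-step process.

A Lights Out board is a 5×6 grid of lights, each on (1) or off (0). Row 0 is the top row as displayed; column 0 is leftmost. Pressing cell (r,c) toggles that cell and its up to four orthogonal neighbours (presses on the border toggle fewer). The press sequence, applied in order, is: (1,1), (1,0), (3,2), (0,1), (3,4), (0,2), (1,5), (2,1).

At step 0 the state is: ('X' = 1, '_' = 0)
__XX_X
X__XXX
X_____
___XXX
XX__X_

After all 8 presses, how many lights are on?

12

t=0: __XX_X
X__XXX
X_____
___XXX
XX__X_
t=1: _XXX_X
_XXXXX
XX____
___XXX
XX__X_
t=2: XXXX_X
X_XXXX
_X____
___XXX
XX__X_
t=3: XXXX_X
X_XXXX
_XX___
_XX_XX
XXX_X_
t=4: ___X_X
XXXXXX
_XX___
_XX_XX
XXX_X_
t=5: ___X_X
XXXXXX
_XX_X_
_XXX__
XXX___
t=6: _XX__X
XX_XXX
_XX_X_
_XXX__
XXX___
t=7: _XX___
XX_X__
_XX_XX
_XXX__
XXX___
t=8: _XX___
X__X__
X___XX
__XX__
XXX___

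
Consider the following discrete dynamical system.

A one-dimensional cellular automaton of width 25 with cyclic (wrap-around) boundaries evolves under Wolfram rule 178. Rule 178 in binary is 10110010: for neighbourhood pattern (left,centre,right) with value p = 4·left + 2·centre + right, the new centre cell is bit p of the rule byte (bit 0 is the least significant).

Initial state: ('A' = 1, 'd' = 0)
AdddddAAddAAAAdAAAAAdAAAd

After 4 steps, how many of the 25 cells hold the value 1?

t=0: AdddddAAddAAAAdAAAAAdAAAd
t=1: dAdddAddAAdAAdAdAAAdAdAdA
t=2: AdAdAdAAddAddAdAdAdAdAdAd
t=3: dAdAdAddAAdAAdAdAdAdAdAdA
t=4: AdAdAdAAddAddAdAdAdAdAdAd

12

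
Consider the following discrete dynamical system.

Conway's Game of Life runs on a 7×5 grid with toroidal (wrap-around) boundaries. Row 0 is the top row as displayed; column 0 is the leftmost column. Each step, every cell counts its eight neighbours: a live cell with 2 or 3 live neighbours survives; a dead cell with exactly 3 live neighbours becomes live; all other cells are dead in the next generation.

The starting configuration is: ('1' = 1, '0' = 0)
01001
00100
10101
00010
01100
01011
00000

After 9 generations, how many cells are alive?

30

t=0: 01001
00100
10101
00010
01100
01011
00000
t=1: 00000
00101
01101
10011
11001
11010
00111
t=2: 00101
11100
01100
00000
00000
00000
11111
t=3: 00000
10000
10100
00000
00000
11111
11101
t=4: 00001
01000
01000
00000
11111
00000
00000
t=5: 00000
10000
00000
00011
11111
11111
00000
t=6: 00000
00000
00001
01000
00000
00000
11111
t=7: 11111
00000
00000
00000
00000
11111
11111
t=8: 00000
11111
00000
00000
11111
00000
00000
t=9: 11111
11111
11111
11111
11111
11111
00000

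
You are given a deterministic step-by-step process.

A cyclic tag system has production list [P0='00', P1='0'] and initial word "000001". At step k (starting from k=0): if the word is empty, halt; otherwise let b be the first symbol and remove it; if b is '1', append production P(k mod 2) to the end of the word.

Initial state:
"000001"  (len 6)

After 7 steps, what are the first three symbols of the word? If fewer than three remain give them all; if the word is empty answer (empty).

(empty)

0) "000001"  (len 6)
1) "00001"  (len 5)
2) "0001"  (len 4)
3) "001"  (len 3)
4) "01"  (len 2)
5) "1"  (len 1)
6) "0"  (len 1)
7) (halted — word empty)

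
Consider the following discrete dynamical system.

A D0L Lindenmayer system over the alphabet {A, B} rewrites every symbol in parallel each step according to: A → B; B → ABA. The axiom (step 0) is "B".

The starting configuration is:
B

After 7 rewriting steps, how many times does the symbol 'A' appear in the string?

t=0: B
t=1: ABA
t=2: BABAB
t=3: ABABABABABA
t=4: BABABABABABABABABABAB
t=5: ABABABABABABABABABABABABABABABABABABABABABA
t=6: BABABABABABABABABABABABABABABABABABABABABABABABABABABABABABABABABABABABABABABABABABAB
t=7: ABABABABABABABABABABABABABABABABABABABABABABABABABABABABAB…BABABABABABABABABABABABABABABABABABABABABABABABABABABABABA  (len 171)

86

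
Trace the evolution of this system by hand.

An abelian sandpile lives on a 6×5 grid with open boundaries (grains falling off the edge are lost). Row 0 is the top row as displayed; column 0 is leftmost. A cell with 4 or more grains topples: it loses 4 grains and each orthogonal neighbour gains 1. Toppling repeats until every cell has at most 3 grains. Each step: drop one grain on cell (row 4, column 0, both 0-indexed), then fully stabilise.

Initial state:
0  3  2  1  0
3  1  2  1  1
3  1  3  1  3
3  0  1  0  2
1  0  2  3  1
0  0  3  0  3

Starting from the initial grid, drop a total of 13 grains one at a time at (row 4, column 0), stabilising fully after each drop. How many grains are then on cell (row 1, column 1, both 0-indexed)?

k=0  0  3  2  1  0
3  1  2  1  1
3  1  3  1  3
3  0  1  0  2
1  0  2  3  1
0  0  3  0  3
k=1  0  3  2  1  0
3  1  2  1  1
3  1  3  1  3
3  0  1  0  2
2  0  2  3  1
0  0  3  0  3
k=2  0  3  2  1  0
3  1  2  1  1
3  1  3  1  3
3  0  1  0  2
3  0  2  3  1
0  0  3  0  3
k=3  1  3  2  1  0
0  2  2  1  1
1  2  3  1  3
1  1  1  0  2
1  1  2  3  1
1  0  3  0  3
k=4  1  3  2  1  0
0  2  2  1  1
1  2  3  1  3
1  1  1  0  2
2  1  2  3  1
1  0  3  0  3
k=5  1  3  2  1  0
0  2  2  1  1
1  2  3  1  3
1  1  1  0  2
3  1  2  3  1
1  0  3  0  3
k=6  1  3  2  1  0
0  2  2  1  1
1  2  3  1  3
2  1  1  0  2
0  2  2  3  1
2  0  3  0  3
k=7  1  3  2  1  0
0  2  2  1  1
1  2  3  1  3
2  1  1  0  2
1  2  2  3  1
2  0  3  0  3
k=8  1  3  2  1  0
0  2  2  1  1
1  2  3  1  3
2  1  1  0  2
2  2  2  3  1
2  0  3  0  3
k=9  1  3  2  1  0
0  2  2  1  1
1  2  3  1  3
2  1  1  0  2
3  2  2  3  1
2  0  3  0  3
k=10  1  3  2  1  0
0  2  2  1  1
1  2  3  1  3
3  1  1  0  2
0  3  2  3  1
3  0  3  0  3
k=11  1  3  2  1  0
0  2  2  1  1
1  2  3  1  3
3  1  1  0  2
1  3  2  3  1
3  0  3  0  3
k=12  1  3  2  1  0
0  2  2  1  1
1  2  3  1  3
3  1  1  0  2
2  3  2  3  1
3  0  3  0  3
k=13  1  3  2  1  0
0  2  2  1  1
1  2  3  1  3
3  1  1  0  2
3  3  2  3  1
3  0  3  0  3

2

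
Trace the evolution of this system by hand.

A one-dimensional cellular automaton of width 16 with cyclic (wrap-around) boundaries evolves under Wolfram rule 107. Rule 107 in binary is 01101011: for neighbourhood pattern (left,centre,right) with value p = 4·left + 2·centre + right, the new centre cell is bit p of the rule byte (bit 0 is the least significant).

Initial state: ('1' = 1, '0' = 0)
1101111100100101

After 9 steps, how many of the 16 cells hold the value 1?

6

0) 1101111100100101
1) 0111000101001011
2) 1101011010010111
3) 0110111100101100
4) 1111100101011101
5) 0000101010110111
6) 0111010101111101
7) 1101101011000110
8) 1111110111011111
9) 0000011101110000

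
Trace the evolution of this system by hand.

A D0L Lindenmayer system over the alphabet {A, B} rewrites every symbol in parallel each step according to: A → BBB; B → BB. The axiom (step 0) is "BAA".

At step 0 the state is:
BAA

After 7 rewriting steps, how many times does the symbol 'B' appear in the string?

t=0: BAA
t=1: BBBBBBBB
t=2: BBBBBBBBBBBBBBBB
t=3: BBBBBBBBBBBBBBBBBBBBBBBBBBBBBBBB
t=4: BBBBBBBBBBBBBBBBBBBBBBBBBBBBBBBBBBBBBBBBBBBBBBBBBBBBBBBBBBBBBBBB
t=5: BBBBBBBBBBBBBBBBBBBBBBBBBBBBBBBBBBBBBBBBBBBBBBBBBBBBBBBBBB…BBBBBBBBBBBBBBBBBBBBBBBBBBBBBBBBBBBBBBBBBBBBBBBBBBBBBBBBBB  (len 128)
t=6: BBBBBBBBBBBBBBBBBBBBBBBBBBBBBBBBBBBBBBBBBBBBBBBBBBBBBBBBBB…BBBBBBBBBBBBBBBBBBBBBBBBBBBBBBBBBBBBBBBBBBBBBBBBBBBBBBBBBB  (len 256)
t=7: BBBBBBBBBBBBBBBBBBBBBBBBBBBBBBBBBBBBBBBBBBBBBBBBBBBBBBBBBB…BBBBBBBBBBBBBBBBBBBBBBBBBBBBBBBBBBBBBBBBBBBBBBBBBBBBBBBBBB  (len 512)

512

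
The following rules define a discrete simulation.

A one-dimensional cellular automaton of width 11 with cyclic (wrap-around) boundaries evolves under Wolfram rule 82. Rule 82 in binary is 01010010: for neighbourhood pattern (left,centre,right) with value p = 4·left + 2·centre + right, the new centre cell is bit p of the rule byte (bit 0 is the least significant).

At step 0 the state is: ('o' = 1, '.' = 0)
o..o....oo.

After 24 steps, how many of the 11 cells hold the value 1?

[0] o..o....oo.
[1] .oo.o..o.o.
[2] o.o..oo...o
[3] o..oo.oo.o.
[4] .oo.o..o...
[5] o.o..oo.o..
[6] ...oo.o..oo
[7] o.o.o..oo.o
[8] o....oo.o..
[9] .o..o.o..oo
[10] ..oo...oo.o
[11] oo.oo.o.o..
[12] .o..o....oo
[13] ..oo.o..o.o
[14] oo.o..oo...
[15] .o..oo.oo.o
[16] ..oo.o..o..
[17] .o.o..oo.o.
[18] o...oo.o..o
[19] oo.o.o..oo.
[20] .o....oo.o.
[21] o.o..o.o..o
[22] o..oo...oo.
[23] .oo.oo.o.o.
[24] o.o..o....o

4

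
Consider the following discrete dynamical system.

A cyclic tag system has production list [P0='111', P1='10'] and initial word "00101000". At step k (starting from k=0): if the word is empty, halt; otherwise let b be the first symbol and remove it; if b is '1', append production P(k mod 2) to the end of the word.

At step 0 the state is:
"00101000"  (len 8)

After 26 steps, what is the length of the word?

28

k=0  "00101000"  (len 8)
k=1  "0101000"  (len 7)
k=2  "101000"  (len 6)
k=3  "01000111"  (len 8)
k=4  "1000111"  (len 7)
k=5  "000111111"  (len 9)
k=6  "00111111"  (len 8)
k=7  "0111111"  (len 7)
k=8  "111111"  (len 6)
k=9  "11111111"  (len 8)
k=10  "111111110"  (len 9)
k=11  "11111110111"  (len 11)
k=12  "111111011110"  (len 12)
k=13  "11111011110111"  (len 14)
k=14  "111101111011110"  (len 15)
k=15  "11101111011110111"  (len 17)
k=16  "110111101111011110"  (len 18)
k=17  "10111101111011110111"  (len 20)
k=18  "011110111101111011110"  (len 21)
k=19  "11110111101111011110"  (len 20)
k=20  "111011110111101111010"  (len 21)
k=21  "11011110111101111010111"  (len 23)
k=22  "101111011110111101011110"  (len 24)
k=23  "01111011110111101011110111"  (len 26)
k=24  "1111011110111101011110111"  (len 25)
k=25  "111011110111101011110111111"  (len 27)
k=26  "1101111011110101111011111110"  (len 28)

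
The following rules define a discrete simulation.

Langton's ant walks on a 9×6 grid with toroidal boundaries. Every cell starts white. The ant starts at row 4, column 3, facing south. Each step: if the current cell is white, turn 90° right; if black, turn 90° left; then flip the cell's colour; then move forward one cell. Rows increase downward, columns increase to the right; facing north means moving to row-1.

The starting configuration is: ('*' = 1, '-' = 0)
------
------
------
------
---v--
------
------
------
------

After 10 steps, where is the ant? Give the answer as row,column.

t=0: ------
------
------
------
---v--
------
------
------
------
t=1: ------
------
------
------
--<*--
------
------
------
------
t=2: ------
------
------
--^---
--**--
------
------
------
------
t=3: ------
------
------
--*>--
--**--
------
------
------
------
t=4: ------
------
------
--**--
--*v--
------
------
------
------
t=5: ------
------
------
--**--
--*->-
------
------
------
------
t=6: ------
------
------
--**--
--*-*-
----v-
------
------
------
t=7: ------
------
------
--**--
--*-*-
---<*-
------
------
------
t=8: ------
------
------
--**--
--*^*-
---**-
------
------
------
t=9: ------
------
------
--**--
--**>-
---**-
------
------
------
t=10: ------
------
------
--**^-
--**--
---**-
------
------
------

3,4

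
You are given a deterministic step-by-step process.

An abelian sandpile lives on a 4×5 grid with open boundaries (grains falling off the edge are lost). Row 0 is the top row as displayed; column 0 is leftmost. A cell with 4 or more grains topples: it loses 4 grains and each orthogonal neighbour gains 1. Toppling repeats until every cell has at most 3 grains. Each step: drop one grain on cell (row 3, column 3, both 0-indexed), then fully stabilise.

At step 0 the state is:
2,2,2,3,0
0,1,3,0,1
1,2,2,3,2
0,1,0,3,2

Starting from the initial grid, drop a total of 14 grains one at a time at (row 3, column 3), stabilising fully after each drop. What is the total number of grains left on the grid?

[0] 2,2,2,3,0
0,1,3,0,1
1,2,2,3,2
0,1,0,3,2
[1] 2,2,2,3,0
0,1,3,1,1
1,2,3,0,3
0,1,1,1,3
[2] 2,2,2,3,0
0,1,3,1,1
1,2,3,0,3
0,1,1,2,3
[3] 2,2,2,3,0
0,1,3,1,1
1,2,3,0,3
0,1,1,3,3
[4] 2,2,2,3,0
0,1,3,1,2
1,2,3,2,0
0,1,2,1,1
[5] 2,2,2,3,0
0,1,3,1,2
1,2,3,2,0
0,1,2,2,1
[6] 2,2,2,3,0
0,1,3,1,2
1,2,3,2,0
0,1,2,3,1
[7] 2,2,2,3,0
0,1,3,1,2
1,2,3,3,0
0,1,3,0,2
[8] 2,2,2,3,0
0,1,3,1,2
1,2,3,3,0
0,1,3,1,2
[9] 2,2,2,3,0
0,1,3,1,2
1,2,3,3,0
0,1,3,2,2
[10] 2,2,2,3,0
0,1,3,1,2
1,2,3,3,0
0,1,3,3,2
[11] 2,2,3,3,0
0,2,0,3,2
1,3,2,1,1
0,2,1,2,3
[12] 2,2,3,3,0
0,2,0,3,2
1,3,2,1,1
0,2,1,3,3
[13] 2,2,3,3,0
0,2,0,3,2
1,3,2,2,2
0,2,2,1,0
[14] 2,2,3,3,0
0,2,0,3,2
1,3,2,2,2
0,2,2,2,0

33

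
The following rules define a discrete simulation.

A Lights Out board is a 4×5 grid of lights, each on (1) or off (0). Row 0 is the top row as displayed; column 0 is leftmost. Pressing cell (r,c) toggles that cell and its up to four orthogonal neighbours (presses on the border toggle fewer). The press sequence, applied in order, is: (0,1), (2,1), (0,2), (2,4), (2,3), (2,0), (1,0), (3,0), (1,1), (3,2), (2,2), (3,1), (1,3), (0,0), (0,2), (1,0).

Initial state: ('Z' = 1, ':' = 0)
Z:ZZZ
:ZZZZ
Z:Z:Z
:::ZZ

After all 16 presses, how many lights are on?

12

[0] Z:ZZZ
:ZZZZ
Z:Z:Z
:::ZZ
[1] :Z:ZZ
::ZZZ
Z:Z:Z
:::ZZ
[2] :Z:ZZ
:ZZZZ
:Z::Z
:Z:ZZ
[3] ::Z:Z
:Z:ZZ
:Z::Z
:Z:ZZ
[4] ::Z:Z
:Z:Z:
:Z:Z:
:Z:Z:
[5] ::Z:Z
:Z:::
:ZZ:Z
:Z:::
[6] ::Z:Z
ZZ:::
Z:Z:Z
ZZ:::
[7] Z:Z:Z
:::::
::Z:Z
ZZ:::
[8] Z:Z:Z
:::::
Z:Z:Z
:::::
[9] ZZZ:Z
ZZZ::
ZZZ:Z
:::::
[10] ZZZ:Z
ZZZ::
ZZ::Z
:ZZZ:
[11] ZZZ:Z
ZZ:::
Z:ZZZ
:Z:Z:
[12] ZZZ:Z
ZZ:::
ZZZZZ
Z:ZZ:
[13] ZZZZZ
ZZZZZ
ZZZ:Z
Z:ZZ:
[14] ::ZZZ
:ZZZZ
ZZZ:Z
Z:ZZ:
[15] :Z::Z
:Z:ZZ
ZZZ:Z
Z:ZZ:
[16] ZZ::Z
Z::ZZ
:ZZ:Z
Z:ZZ:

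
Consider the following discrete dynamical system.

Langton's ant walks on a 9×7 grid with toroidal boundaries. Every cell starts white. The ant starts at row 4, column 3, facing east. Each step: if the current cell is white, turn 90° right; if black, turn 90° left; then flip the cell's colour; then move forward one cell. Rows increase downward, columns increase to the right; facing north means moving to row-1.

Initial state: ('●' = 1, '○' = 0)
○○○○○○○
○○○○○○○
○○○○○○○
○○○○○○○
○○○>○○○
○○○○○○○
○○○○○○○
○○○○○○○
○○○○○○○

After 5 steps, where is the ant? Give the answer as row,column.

t=0: ○○○○○○○
○○○○○○○
○○○○○○○
○○○○○○○
○○○>○○○
○○○○○○○
○○○○○○○
○○○○○○○
○○○○○○○
t=1: ○○○○○○○
○○○○○○○
○○○○○○○
○○○○○○○
○○○●○○○
○○○v○○○
○○○○○○○
○○○○○○○
○○○○○○○
t=2: ○○○○○○○
○○○○○○○
○○○○○○○
○○○○○○○
○○○●○○○
○○<●○○○
○○○○○○○
○○○○○○○
○○○○○○○
t=3: ○○○○○○○
○○○○○○○
○○○○○○○
○○○○○○○
○○^●○○○
○○●●○○○
○○○○○○○
○○○○○○○
○○○○○○○
t=4: ○○○○○○○
○○○○○○○
○○○○○○○
○○○○○○○
○○●>○○○
○○●●○○○
○○○○○○○
○○○○○○○
○○○○○○○
t=5: ○○○○○○○
○○○○○○○
○○○○○○○
○○○^○○○
○○●○○○○
○○●●○○○
○○○○○○○
○○○○○○○
○○○○○○○

3,3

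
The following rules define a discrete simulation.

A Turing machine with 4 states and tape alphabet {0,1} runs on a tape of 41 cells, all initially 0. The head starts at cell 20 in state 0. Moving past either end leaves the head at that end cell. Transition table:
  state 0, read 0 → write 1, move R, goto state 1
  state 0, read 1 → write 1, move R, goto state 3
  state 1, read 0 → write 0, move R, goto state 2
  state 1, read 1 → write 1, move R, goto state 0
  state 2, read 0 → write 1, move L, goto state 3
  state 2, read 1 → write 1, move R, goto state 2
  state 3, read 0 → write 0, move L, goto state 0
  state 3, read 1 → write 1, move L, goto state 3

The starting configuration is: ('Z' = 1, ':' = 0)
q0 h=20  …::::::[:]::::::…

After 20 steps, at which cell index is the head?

step 0: q0 h=20  …::::::[:]::::::…
step 1: q1 h=21  …:::::Z[:]::::::…
step 2: q2 h=22  …::::Z:[:]::::::…
step 3: q3 h=21  …:::::Z[:]Z:::::…
step 4: q0 h=20  …::::::[Z]:Z::::…
step 5: q3 h=21  …:::::Z[:]Z:::::…
step 6: q0 h=20  …::::::[Z]:Z::::…
step 7: q3 h=21  …:::::Z[:]Z:::::…
step 8: q0 h=20  …::::::[Z]:Z::::…
step 9: q3 h=21  …:::::Z[:]Z:::::…
step 10: q0 h=20  …::::::[Z]:Z::::…
step 11: q3 h=21  …:::::Z[:]Z:::::…
step 12: q0 h=20  …::::::[Z]:Z::::…
step 13: q3 h=21  …:::::Z[:]Z:::::…
step 14: q0 h=20  …::::::[Z]:Z::::…
step 15: q3 h=21  …:::::Z[:]Z:::::…
step 16: q0 h=20  …::::::[Z]:Z::::…
step 17: q3 h=21  …:::::Z[:]Z:::::…
step 18: q0 h=20  …::::::[Z]:Z::::…
step 19: q3 h=21  …:::::Z[:]Z:::::…
step 20: q0 h=20  …::::::[Z]:Z::::…

20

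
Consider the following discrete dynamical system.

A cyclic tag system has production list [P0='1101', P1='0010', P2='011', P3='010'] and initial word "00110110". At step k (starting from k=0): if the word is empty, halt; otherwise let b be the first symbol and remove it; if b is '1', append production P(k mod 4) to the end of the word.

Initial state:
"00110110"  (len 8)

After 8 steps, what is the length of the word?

0) "00110110"  (len 8)
1) "0110110"  (len 7)
2) "110110"  (len 6)
3) "10110011"  (len 8)
4) "0110011010"  (len 10)
5) "110011010"  (len 9)
6) "100110100010"  (len 12)
7) "00110100010011"  (len 14)
8) "0110100010011"  (len 13)

13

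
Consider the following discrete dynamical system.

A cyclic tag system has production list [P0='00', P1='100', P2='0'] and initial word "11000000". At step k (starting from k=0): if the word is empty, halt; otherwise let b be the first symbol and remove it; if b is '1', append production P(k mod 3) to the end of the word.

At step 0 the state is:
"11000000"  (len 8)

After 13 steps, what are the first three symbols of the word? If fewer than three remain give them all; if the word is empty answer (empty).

100

[0] "11000000"  (len 8)
[1] "100000000"  (len 9)
[2] "00000000100"  (len 11)
[3] "0000000100"  (len 10)
[4] "000000100"  (len 9)
[5] "00000100"  (len 8)
[6] "0000100"  (len 7)
[7] "000100"  (len 6)
[8] "00100"  (len 5)
[9] "0100"  (len 4)
[10] "100"  (len 3)
[11] "00100"  (len 5)
[12] "0100"  (len 4)
[13] "100"  (len 3)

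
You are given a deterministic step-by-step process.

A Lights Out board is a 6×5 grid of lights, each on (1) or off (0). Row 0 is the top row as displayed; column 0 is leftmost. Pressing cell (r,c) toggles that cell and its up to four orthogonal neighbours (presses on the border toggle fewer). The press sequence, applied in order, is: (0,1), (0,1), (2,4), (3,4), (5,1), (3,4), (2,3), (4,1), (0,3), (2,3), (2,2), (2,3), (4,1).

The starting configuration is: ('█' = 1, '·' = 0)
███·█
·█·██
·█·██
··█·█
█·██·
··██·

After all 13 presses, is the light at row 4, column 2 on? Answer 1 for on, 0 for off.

1

0) ███·█
·█·██
·█·██
··█·█
█·██·
··██·
1) ····█
···██
·█·██
··█·█
█·██·
··██·
2) ███·█
·█·██
·█·██
··█·█
█·██·
··██·
3) ███·█
·█·█·
·█···
··█··
█·██·
··██·
4) ███·█
·█·█·
·█··█
··███
█·███
··██·
5) ███·█
·█·█·
·█··█
··███
█████
██·█·
6) ███·█
·█·█·
·█···
··█··
████·
██·█·
7) ███·█
·█···
·████
··██·
████·
██·█·
8) ███·█
·█···
·████
·███·
···█·
█··█·
9) ██·█·
·█·█·
·████
·███·
···█·
█··█·
10) ██·█·
·█···
·█···
·██··
···█·
█··█·
11) ██·█·
·██··
··██·
·█···
···█·
█··█·
12) ██·█·
·███·
····█
·█·█·
···█·
█··█·
13) ██·█·
·███·
····█
···█·
████·
██·█·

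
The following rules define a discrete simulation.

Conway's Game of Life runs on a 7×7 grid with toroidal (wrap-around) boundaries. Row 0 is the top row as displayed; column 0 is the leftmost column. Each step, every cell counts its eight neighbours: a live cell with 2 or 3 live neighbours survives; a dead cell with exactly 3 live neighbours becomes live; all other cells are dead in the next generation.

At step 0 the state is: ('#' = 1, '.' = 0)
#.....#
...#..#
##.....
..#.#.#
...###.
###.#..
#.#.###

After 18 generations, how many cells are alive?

[0] #.....#
...#..#
##.....
..#.#.#
...###.
###.#..
#.#.###
[1] .#.##..
.#....#
####.##
###.#.#
#.....#
#.#....
..#.#..
[2] ##.###.
......#
...##..
....#..
..##.#.
#..#..#
..#.#..
[3] #######
#.#...#
...###.
..#..#.
..##.##
.#...##
..#....
[4] ....##.
.......
.#####.
..#....
####...
##.####
.......
[5] .......
..#....
.####..
#......
.....#.
...####
#..#...
[6] .......
.##....
.###...
.####..
.....#.
...#.##
...#.##
[7] ..#....
.#.#...
#...#..
.#..#..
.....##
.......
.....##
[8] ..#....
.###...
#####..
#...#.#
.....#.
.......
.......
[9] .###...
#...#..
....###
#.#.#.#
.....##
.......
.......
[10] .###...
###.#.#
.#..#..
#..##..
#....##
.......
..#....
[11] .......
....##.
....#.#
##.##..
#...###
......#
.###...
[12] ..###..
....##.
#.....#
.#.#...
.#.##..
.####.#
..#....
[13] ..#.##.
....###
#...###
.#.##..
.#...#.
##..##.
.....#.
[14] ...#...
#......
#......
.###...
.#.#.##
##..##.
.#.#...
[15] ..#....
.......
#.#....
.#.##.#
...#.##
.#.#.#.
##.#...
[16] .##....
.#.....
####...
.#.##.#
...#..#
.#.#.#.
##.##..
[17] ...#...
...#...
...##..
.#..###
...#..#
.#.#.##
#..##..
[18] ..##...
..##...
..##...
#.#...#
...#...
...#.##
#..#.##

17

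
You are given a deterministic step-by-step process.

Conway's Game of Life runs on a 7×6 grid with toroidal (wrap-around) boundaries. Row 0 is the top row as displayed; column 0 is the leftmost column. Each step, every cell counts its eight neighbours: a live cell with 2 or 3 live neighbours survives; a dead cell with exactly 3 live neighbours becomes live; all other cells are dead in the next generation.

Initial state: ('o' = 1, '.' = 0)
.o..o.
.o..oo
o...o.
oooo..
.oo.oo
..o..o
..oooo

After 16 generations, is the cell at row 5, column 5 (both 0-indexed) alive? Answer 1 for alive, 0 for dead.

1

t=0: .o..o.
.o..oo
o...o.
oooo..
.oo.oo
..o..o
..oooo
t=1: .o....
.o.oo.
....o.
......
....oo
......
ooo..o
t=2: ...ooo
..ooo.
...oo.
....oo
......
.o..o.
ooo...
t=3: o....o
..o...
..o...
...ooo
....oo
ooo...
ooo...
t=4: o.o..o
.o....
..o.o.
...o.o
.oo...
..oo..
..o...
t=5: o.o...
oooo.o
..ooo.
.o.oo.
.o..o.
...o..
..o...
t=6: o....o
o....o
......
.o...o
....o.
..oo..
.ooo..
t=7: ..o.oo
o....o
.....o
......
..ooo.
.o..o.
oo.oo.
t=8: ..o...
o.....
o....o
...oo.
..ooo.
oo....
oo....
t=9: o.....
oo...o
o...oo
..o...
.oo.oo
o..o.o
o.o...
t=10: ......
.o..o.
....o.
..o...
.oo.oo
...o..
o.....
t=11: ......
......
...o..
.oo.oo
.oo.o.
oooooo
......
t=12: ......
......
..ooo.
oo..oo
......
o...oo
oooooo
t=13: oooooo
...o..
ooooo.
ooo.oo
.o....
..o...
.ooo..
t=14: o....o
......
......
....o.
...o.o
...o..
.....o
t=15: o....o
......
......
....o.
...o..
......
o...oo
t=16: o...o.
......
......
......
......
....oo
o...o.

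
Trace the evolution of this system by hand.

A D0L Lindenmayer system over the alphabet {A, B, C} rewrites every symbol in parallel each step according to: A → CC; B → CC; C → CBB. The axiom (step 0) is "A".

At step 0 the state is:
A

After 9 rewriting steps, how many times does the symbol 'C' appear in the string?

step 0: A
step 1: CC
step 2: CBBCBB
step 3: CBBCCCCCBBCCCC
step 4: CBBCCCCCBBCBBCBBCBBCBBCCCCCBBCBBCBBCBB
step 5: CBBCCCCCBBCBBCBBCBBCBBCCCCCBBCCCCCBBCCCCCBBCCCCCBBCCCCCBBCBBCBBCBBCBBCCCCCBBCCCCCBBCCCCCBBCCCC
step 6: CBBCCCCCBBCBBCBBCBBCBBCCCCCBBCCCCCBBCCCCCBBCCCCCBBCCCCCBBC…BCBBCCCCCBBCBBCBBCBBCBBCCCCCBBCBBCBBCBBCBBCCCCCBBCBBCBBCBB  (len 246)
step 7: CBBCCCCCBBCBBCBBCBBCBBCCCCCBBCCCCCBBCCCCCBBCCCCCBBCCCCCBBC…CCCCCBBCCCCCBBCCCCCBBCBBCBBCBBCBBCCCCCBBCCCCCBBCCCCCBBCCCC  (len 622)
step 8: CBBCCCCCBBCBBCBBCBBCBBCCCCCBBCCCCCBBCCCCCBBCCCCCBBCCCCCBBC…BCBBCCCCCBBCBBCBBCBBCBBCCCCCBBCBBCBBCBBCBBCCCCCBBCBBCBBCBB  (len 1606)
step 9: CBBCCCCCBBCBBCBBCBBCBBCCCCCBBCCCCCBBCCCCCBBCCCCCBBCCCCCBBC…CCCCCBBCCCCCBBCCCCCBBCBBCBBCBBCBBCCCCCBBCCCCCBBCCCCCBBCCCC  (len 4094)

2330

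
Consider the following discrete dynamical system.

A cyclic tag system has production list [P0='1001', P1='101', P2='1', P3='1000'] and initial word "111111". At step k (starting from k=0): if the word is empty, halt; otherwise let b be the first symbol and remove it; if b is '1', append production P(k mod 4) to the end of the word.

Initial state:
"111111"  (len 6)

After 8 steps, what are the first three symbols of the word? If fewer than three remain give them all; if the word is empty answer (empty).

011

0) "111111"  (len 6)
1) "111111001"  (len 9)
2) "11111001101"  (len 11)
3) "11110011011"  (len 11)
4) "11100110111000"  (len 14)
5) "11001101110001001"  (len 17)
6) "1001101110001001101"  (len 19)
7) "0011011100010011011"  (len 19)
8) "011011100010011011"  (len 18)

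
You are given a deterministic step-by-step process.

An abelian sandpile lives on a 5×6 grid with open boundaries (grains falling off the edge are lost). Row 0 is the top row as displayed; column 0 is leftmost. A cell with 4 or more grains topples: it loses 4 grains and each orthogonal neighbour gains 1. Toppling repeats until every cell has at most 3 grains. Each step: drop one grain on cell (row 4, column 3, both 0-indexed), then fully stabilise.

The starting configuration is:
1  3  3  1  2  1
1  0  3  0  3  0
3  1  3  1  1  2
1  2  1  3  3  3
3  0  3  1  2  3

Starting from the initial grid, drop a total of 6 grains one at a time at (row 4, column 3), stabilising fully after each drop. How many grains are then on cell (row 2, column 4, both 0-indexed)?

2

gen 0: 1  3  3  1  2  1
1  0  3  0  3  0
3  1  3  1  1  2
1  2  1  3  3  3
3  0  3  1  2  3
gen 1: 1  3  3  1  2  1
1  0  3  0  3  0
3  1  3  1  1  2
1  2  1  3  3  3
3  0  3  2  2  3
gen 2: 1  3  3  1  2  1
1  0  3  0  3  0
3  1  3  1  1  2
1  2  1  3  3  3
3  0  3  3  2  3
gen 3: 1  3  3  1  2  1
1  0  3  0  3  0
3  1  3  2  2  3
1  2  3  1  2  1
3  1  0  3  1  1
gen 4: 1  3  3  1  2  1
1  0  3  0  3  0
3  1  3  2  2  3
1  2  3  2  2  1
3  1  1  0  2  1
gen 5: 1  3  3  1  2  1
1  0  3  0  3  0
3  1  3  2  2  3
1  2  3  2  2  1
3  1  1  1  2  1
gen 6: 1  3  3  1  2  1
1  0  3  0  3  0
3  1  3  2  2  3
1  2  3  2  2  1
3  1  1  2  2  1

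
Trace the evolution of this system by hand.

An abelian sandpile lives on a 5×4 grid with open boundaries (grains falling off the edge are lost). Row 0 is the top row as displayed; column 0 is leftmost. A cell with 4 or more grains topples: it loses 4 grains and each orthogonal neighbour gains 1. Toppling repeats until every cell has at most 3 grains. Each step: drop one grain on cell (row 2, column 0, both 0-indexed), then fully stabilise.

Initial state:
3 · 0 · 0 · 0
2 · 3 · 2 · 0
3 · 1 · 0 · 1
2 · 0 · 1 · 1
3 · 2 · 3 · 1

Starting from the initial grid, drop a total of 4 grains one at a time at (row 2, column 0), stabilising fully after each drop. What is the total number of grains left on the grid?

31

t=0: 3 · 0 · 0 · 0
2 · 3 · 2 · 0
3 · 1 · 0 · 1
2 · 0 · 1 · 1
3 · 2 · 3 · 1
t=1: 3 · 0 · 0 · 0
3 · 3 · 2 · 0
0 · 2 · 0 · 1
3 · 0 · 1 · 1
3 · 2 · 3 · 1
t=2: 3 · 0 · 0 · 0
3 · 3 · 2 · 0
1 · 2 · 0 · 1
3 · 0 · 1 · 1
3 · 2 · 3 · 1
t=3: 3 · 0 · 0 · 0
3 · 3 · 2 · 0
2 · 2 · 0 · 1
3 · 0 · 1 · 1
3 · 2 · 3 · 1
t=4: 3 · 0 · 0 · 0
3 · 3 · 2 · 0
3 · 2 · 0 · 1
3 · 0 · 1 · 1
3 · 2 · 3 · 1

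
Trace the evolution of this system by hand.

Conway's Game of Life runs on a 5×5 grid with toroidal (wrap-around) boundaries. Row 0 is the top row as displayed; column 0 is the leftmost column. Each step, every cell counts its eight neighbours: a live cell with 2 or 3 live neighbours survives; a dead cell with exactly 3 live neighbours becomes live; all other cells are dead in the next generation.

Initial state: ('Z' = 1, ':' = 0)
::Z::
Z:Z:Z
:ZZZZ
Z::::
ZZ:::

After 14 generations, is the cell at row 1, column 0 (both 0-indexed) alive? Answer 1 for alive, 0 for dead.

0

gen 0: ::Z::
Z:Z:Z
:ZZZZ
Z::::
ZZ:::
gen 1: ::ZZZ
Z:::Z
::Z::
:::Z:
ZZ:::
gen 2: ::ZZ:
ZZZ:Z
:::ZZ
:ZZ::
ZZ:::
gen 3: :::Z:
ZZ:::
::::Z
:ZZZZ
Z::Z:
gen 4: ZZZ::
Z:::Z
::::Z
:ZZ::
ZZ:::
gen 5: ::Z::
:::ZZ
:Z:ZZ
:ZZ::
:::::
gen 6: :::Z:
Z:::Z
:Z::Z
ZZZZ:
:ZZ::
gen 7: ZZZZZ
Z::ZZ
:::::
:::ZZ
Z:::Z
gen 8: ::Z::
:::::
Z::::
Z::ZZ
:::::
gen 9: :::::
:::::
Z::::
Z:::Z
:::ZZ
gen 10: :::::
:::::
Z:::Z
Z::Z:
Z::ZZ
gen 11: ::::Z
:::::
Z:::Z
:Z:Z:
Z::Z:
gen 12: ::::Z
Z:::Z
Z:::Z
:ZZZ:
Z:ZZ:
gen 13: :Z:::
:::Z:
::Z::
:::::
Z::::
gen 14: :::::
::Z::
:::::
:::::
:::::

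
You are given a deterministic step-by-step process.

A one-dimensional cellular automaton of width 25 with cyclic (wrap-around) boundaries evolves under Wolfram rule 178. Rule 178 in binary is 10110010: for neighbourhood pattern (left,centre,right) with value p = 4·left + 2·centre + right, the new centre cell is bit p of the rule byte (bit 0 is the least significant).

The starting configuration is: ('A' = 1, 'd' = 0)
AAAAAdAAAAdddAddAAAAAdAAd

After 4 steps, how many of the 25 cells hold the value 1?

0) AAAAAdAAAAdddAddAAAAAdAAd
1) dAAAdAdAAdAdAdAAdAAAdAddA
2) AdAdAdAddAdAdAddAdAdAdAAd
3) dAdAdAdAAdAdAdAAdAdAdAddA
4) AdAdAdAddAdAdAddAdAdAdAAd

12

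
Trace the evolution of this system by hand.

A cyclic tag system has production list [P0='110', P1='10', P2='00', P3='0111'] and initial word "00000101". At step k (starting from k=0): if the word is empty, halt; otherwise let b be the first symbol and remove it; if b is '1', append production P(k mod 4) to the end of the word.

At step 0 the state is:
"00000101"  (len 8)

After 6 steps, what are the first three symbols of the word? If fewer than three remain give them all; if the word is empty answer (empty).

011

k=0  "00000101"  (len 8)
k=1  "0000101"  (len 7)
k=2  "000101"  (len 6)
k=3  "00101"  (len 5)
k=4  "0101"  (len 4)
k=5  "101"  (len 3)
k=6  "0110"  (len 4)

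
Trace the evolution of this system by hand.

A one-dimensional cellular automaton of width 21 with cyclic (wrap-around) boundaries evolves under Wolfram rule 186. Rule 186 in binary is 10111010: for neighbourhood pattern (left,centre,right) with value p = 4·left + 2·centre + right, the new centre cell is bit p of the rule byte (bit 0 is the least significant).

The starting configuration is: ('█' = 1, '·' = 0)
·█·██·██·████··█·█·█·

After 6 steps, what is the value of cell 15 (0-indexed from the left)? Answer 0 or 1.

1

0) ·█·██·██·████··█·█·█·
1) █·██·██·████·██·█·█·█
2) ·██·██·████·██·█·█·██
3) ██·██·████·██·█·█·██·
4) █·██·████·██·█·█·██·█
5) ·██·████·██·█·█·██·██
6) ██·████·██·█·█·██·██·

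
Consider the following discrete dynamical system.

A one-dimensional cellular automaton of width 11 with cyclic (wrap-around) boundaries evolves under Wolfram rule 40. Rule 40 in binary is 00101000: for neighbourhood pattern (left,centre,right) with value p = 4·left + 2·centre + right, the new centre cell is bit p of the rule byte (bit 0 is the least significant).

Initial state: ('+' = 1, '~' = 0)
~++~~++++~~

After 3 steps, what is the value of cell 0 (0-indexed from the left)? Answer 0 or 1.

step 0: ~++~~++++~~
step 1: ~+~~~+~~~~~
step 2: ~~~~~~~~~~~
step 3: ~~~~~~~~~~~

0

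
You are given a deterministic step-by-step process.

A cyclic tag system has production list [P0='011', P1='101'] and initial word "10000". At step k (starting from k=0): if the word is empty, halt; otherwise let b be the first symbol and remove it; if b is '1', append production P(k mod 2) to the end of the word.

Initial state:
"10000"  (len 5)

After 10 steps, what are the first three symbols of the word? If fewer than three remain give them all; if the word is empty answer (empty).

t=0: "10000"  (len 5)
t=1: "0000011"  (len 7)
t=2: "000011"  (len 6)
t=3: "00011"  (len 5)
t=4: "0011"  (len 4)
t=5: "011"  (len 3)
t=6: "11"  (len 2)
t=7: "1011"  (len 4)
t=8: "011101"  (len 6)
t=9: "11101"  (len 5)
t=10: "1101101"  (len 7)

110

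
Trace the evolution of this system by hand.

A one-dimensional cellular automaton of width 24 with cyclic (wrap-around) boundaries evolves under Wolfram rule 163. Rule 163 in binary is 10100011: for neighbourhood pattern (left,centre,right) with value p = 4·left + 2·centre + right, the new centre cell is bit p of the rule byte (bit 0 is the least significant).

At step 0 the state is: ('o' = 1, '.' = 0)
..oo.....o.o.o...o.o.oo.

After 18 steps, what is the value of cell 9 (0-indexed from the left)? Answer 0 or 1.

1

[0] ..oo.....o.o.o...o.o.oo.
[1] oo...oooo.o.o..oo.o.o...
[2] ...oo.oo.o.o..o..o.o..oo
[3] .oo..o..o.o..o..o.o..o..
[4] o...o..o.o..o..o.o..o..o
[5] ..oo..o.o..o..o.o..o..o.
[6] oo...o.o..o..o.o..o..o..
[7] ...oo.o..o..o.o..o..o..o
[8] .oo..o..o..o.o..o..o..o.
[9] o...o..o..o.o..o..o..o..
[10] ..oo..o..o.o..o..o..o..o
[11] .o...o..o.o..o..o..o..o.
[12] o..oo..o.o..o..o..o..o..
[13] ..o...o.o..o..o..o..o..o
[14] .o..oo.o..o..o..o..o..o.
[15] o..o..o..o..o..o..o..o..
[16] ..o..o..o..o..o..o..o..o
[17] .o..o..o..o..o..o..o..o.
[18] o..o..o..o..o..o..o..o..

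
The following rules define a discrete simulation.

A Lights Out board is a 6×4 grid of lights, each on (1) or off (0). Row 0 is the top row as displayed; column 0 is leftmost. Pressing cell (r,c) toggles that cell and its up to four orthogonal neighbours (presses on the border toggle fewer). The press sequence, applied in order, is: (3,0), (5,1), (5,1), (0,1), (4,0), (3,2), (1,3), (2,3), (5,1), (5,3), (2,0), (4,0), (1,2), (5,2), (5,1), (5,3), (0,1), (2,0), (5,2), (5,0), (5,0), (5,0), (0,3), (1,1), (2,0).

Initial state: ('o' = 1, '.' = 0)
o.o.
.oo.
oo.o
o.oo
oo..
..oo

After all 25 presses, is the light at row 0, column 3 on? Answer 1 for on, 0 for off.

0

k=0  o.o.
.oo.
oo.o
o.oo
oo..
..oo
k=1  o.o.
.oo.
.o.o
.ooo
.o..
..oo
k=2  o.o.
.oo.
.o.o
.ooo
....
oo.o
k=3  o.o.
.oo.
.o.o
.ooo
.o..
..oo
k=4  .o..
..o.
.o.o
.ooo
.o..
..oo
k=5  .o..
..o.
.o.o
oooo
o...
o.oo
k=6  .o..
..o.
.ooo
o...
o.o.
o.oo
k=7  .o.o
...o
.oo.
o...
o.o.
o.oo
k=8  .o.o
....
.o.o
o..o
o.o.
o.oo
k=9  .o.o
....
.o.o
o..o
ooo.
.o.o
k=10  .o.o
....
.o.o
o..o
oooo
.oo.
k=11  .o.o
o...
o..o
...o
oooo
.oo.
k=12  .o.o
o...
o..o
o..o
..oo
ooo.
k=13  .ooo
oooo
o.oo
o..o
..oo
ooo.
k=14  .ooo
oooo
o.oo
o..o
...o
o..o
k=15  .ooo
oooo
o.oo
o..o
.o.o
.ooo
k=16  .ooo
oooo
o.oo
o..o
.o..
.o..
k=17  o..o
o.oo
o.oo
o..o
.o..
.o..
k=18  o..o
..oo
.ooo
...o
.o..
.o..
k=19  o..o
..oo
.ooo
...o
.oo.
..oo
k=20  o..o
..oo
.ooo
...o
ooo.
oooo
k=21  o..o
..oo
.ooo
...o
.oo.
..oo
k=22  o..o
..oo
.ooo
...o
ooo.
oooo
k=23  o.o.
..o.
.ooo
...o
ooo.
oooo
k=24  ooo.
oo..
..oo
...o
ooo.
oooo
k=25  ooo.
.o..
oooo
o..o
ooo.
oooo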